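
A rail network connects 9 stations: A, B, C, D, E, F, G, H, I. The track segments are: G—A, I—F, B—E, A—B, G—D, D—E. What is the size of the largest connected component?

C is isolated — a component by itself.
H is isolated — a component by itself.
Starting from F we can reach F, I. That is one component of size 2.
Starting from A we can reach A, B, D, E, G. That is one component of size 5.
The largest has 5 vertices.

5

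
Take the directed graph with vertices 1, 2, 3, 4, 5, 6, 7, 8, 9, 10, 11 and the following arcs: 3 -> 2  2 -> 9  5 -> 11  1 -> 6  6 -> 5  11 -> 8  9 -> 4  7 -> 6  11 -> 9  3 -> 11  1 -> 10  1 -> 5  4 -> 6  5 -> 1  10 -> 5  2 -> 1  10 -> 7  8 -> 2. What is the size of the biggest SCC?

10

{1, 2, 4, 5, 6, 7, 8, 9, 10, 11} are all mutually reachable — one SCC of size 10.
{3} is an SCC by itself.
The largest has 10 vertices.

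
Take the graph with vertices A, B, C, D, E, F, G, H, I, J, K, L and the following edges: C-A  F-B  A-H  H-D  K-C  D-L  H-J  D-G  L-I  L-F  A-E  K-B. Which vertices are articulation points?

A, D, H, L

Removing A increases the component count from 1 to 2, so A is a cut vertex.
Removing D increases the component count from 1 to 2, so D is a cut vertex.
Removing H increases the component count from 1 to 2, so H is a cut vertex.
Likewise L is a cut vertex.
By contrast removing K leaves 1 component; it is not a cut vertex. No other vertex is a cut vertex either.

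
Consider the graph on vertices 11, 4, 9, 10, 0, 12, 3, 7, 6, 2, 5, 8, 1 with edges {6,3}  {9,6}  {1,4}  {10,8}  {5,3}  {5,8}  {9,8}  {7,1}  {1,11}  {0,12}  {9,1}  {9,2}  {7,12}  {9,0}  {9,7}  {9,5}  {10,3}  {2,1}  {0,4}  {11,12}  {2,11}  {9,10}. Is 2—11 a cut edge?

No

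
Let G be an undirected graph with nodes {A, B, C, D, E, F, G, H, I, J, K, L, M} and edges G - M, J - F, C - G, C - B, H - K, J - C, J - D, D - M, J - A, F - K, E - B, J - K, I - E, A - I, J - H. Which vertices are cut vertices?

J

Removing J increases the component count from 2 to 3, so J is a cut vertex.
By contrast removing K leaves 2 components; it is not a cut vertex. No other vertex is a cut vertex either.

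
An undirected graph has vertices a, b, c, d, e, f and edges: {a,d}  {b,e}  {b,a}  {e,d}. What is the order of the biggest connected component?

4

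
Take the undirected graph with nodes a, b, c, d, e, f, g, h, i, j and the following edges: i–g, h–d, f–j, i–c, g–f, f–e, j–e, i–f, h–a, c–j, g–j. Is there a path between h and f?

The component containing h is {a, d, h}, and f is not in it.

No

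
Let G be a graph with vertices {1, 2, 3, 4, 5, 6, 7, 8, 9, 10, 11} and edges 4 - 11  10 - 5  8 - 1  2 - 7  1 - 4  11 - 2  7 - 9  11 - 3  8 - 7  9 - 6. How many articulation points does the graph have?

3

Removing 7 increases the component count from 2 to 3, so 7 is a cut vertex.
Removing 9 increases the component count from 2 to 3, so 9 is a cut vertex.
Removing 11 increases the component count from 2 to 3, so 11 is a cut vertex.
By contrast removing 8 leaves 2 components; it is not a cut vertex. No other vertex is a cut vertex either.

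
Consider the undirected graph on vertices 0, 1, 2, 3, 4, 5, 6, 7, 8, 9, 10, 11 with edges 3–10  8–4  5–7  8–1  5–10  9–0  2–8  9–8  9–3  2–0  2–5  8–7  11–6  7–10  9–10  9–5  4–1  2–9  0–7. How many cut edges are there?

The edges on the cycle 9-3-10-5-9 are not bridges since each lies on that cycle.
But removing 11–6 disconnects 11 from 6 — this is a bridge.

1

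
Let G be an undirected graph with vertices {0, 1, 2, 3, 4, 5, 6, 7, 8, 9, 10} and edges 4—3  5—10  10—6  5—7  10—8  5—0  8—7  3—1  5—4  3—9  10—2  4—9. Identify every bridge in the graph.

0-5, 1-3, 10-2, 10-6, 4-5

The edges on the cycle 5-10-8-7-5 are not bridges since each lies on that cycle.
But removing 6—10 disconnects 6 from 10; removing 2—10 disconnects 2 from 10; removing 3—1 disconnects 3 from 1; removing 0—5 disconnects 0 from 5 — these are bridges.
In total 5 edges are bridges.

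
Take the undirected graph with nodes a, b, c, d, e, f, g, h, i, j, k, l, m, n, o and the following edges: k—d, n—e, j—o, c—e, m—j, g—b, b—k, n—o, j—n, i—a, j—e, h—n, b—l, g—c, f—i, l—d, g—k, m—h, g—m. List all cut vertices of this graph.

Removing g increases the component count from 2 to 3, so g is a cut vertex.
Removing i increases the component count from 2 to 3, so i is a cut vertex.
By contrast removing j leaves 2 components; it is not a cut vertex. No other vertex is a cut vertex either.

g, i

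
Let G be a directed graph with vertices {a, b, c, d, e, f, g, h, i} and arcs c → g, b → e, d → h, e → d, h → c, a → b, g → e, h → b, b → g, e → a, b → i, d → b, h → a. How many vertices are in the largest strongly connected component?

7

{a, b, c, d, e, g, h} are all mutually reachable — one SCC of size 7.
{i} is an SCC by itself.
{f} is an SCC by itself.
The largest has 7 vertices.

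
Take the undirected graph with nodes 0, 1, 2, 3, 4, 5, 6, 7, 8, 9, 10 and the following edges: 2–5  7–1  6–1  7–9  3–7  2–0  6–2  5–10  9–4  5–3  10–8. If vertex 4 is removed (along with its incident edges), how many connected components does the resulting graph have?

1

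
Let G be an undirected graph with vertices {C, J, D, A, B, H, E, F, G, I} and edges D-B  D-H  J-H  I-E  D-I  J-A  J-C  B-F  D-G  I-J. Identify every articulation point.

Removing B increases the component count from 1 to 2, so B is a cut vertex.
Removing D increases the component count from 1 to 3, so D is a cut vertex.
Removing I increases the component count from 1 to 2, so I is a cut vertex.
Likewise J is a cut vertex.
By contrast removing E leaves 1 component; it is not a cut vertex. No other vertex is a cut vertex either.

B, D, I, J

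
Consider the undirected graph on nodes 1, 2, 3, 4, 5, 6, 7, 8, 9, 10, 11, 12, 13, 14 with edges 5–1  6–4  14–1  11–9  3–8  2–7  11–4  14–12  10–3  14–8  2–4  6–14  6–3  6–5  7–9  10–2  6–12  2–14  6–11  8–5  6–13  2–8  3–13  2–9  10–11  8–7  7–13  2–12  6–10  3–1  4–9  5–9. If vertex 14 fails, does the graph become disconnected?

Deleting 14 leaves 1 component (was 1) (its neighbors 1, 2, 6, 8, 12 remain connected to each other), so 14 is not a cut vertex.

No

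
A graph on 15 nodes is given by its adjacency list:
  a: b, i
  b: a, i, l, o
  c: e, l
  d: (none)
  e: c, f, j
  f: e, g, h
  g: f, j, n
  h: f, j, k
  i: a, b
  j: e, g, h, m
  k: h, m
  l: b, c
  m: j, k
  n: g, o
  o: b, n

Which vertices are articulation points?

b

Removing b increases the component count from 2 to 3, so b is a cut vertex.
By contrast removing n leaves 2 components; it is not a cut vertex. No other vertex is a cut vertex either.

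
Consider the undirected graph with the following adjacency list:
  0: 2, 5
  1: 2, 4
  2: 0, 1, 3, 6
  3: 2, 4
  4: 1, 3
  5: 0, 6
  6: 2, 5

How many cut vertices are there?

1

Removing 2 increases the component count from 1 to 2, so 2 is a cut vertex.
By contrast removing 5 leaves 1 component; it is not a cut vertex. No other vertex is a cut vertex either.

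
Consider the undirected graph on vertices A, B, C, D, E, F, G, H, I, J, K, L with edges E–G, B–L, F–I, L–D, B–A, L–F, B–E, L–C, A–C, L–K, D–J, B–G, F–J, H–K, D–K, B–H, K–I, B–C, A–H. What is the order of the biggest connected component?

12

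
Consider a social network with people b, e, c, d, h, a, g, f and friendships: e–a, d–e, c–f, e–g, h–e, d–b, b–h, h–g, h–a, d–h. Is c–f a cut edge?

Removing c–f leaves no path between c and f: the component count goes from 2 to 3. So it is a bridge.

Yes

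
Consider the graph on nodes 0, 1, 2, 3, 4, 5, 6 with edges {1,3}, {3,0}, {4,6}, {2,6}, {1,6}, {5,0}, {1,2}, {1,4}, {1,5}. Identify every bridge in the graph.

none

The edges on the cycle 1-5-0-3-1 are not bridges since each lies on that cycle.
Every edge lies on some cycle, so there are no bridges.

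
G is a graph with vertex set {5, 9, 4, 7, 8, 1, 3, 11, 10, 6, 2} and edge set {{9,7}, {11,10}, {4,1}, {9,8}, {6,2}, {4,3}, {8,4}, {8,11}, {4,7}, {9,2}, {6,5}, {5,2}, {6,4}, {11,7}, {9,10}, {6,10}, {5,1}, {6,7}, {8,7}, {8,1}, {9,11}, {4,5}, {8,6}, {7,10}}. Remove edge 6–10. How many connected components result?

6 and 10 are still connected via 6-7-10, so the component count stays at 1.

1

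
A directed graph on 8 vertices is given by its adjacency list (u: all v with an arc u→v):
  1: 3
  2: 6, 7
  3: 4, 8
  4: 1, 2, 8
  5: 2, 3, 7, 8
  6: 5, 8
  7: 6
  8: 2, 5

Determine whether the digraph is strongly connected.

Yes

From 4 we can reach every vertex (1, 2, 3, 4, 5, 6, 7, 8), and every vertex can reach 4 (1, 2, 3, 4, 5, 6, 7, 8). So the whole graph is one strongly connected component.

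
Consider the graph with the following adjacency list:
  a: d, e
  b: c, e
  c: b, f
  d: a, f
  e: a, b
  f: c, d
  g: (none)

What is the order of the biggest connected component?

g is isolated — a component by itself.
Starting from a we can reach a, b, c, d, e, f. That is one component of size 6.
The largest has 6 vertices.

6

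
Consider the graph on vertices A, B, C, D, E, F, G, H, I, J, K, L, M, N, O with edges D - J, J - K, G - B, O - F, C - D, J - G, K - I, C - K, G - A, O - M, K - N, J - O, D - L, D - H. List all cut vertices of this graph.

Removing D increases the component count from 2 to 4, so D is a cut vertex.
Removing G increases the component count from 2 to 4, so G is a cut vertex.
Removing J increases the component count from 2 to 4, so J is a cut vertex.
Likewise K, O are cut vertices.
By contrast removing M leaves 2 components; it is not a cut vertex. No other vertex is a cut vertex either.

D, G, J, K, O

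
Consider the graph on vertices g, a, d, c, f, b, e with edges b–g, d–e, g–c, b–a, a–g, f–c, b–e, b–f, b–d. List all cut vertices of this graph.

b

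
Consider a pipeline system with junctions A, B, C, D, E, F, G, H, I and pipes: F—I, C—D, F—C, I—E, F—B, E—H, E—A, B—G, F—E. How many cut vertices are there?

Removing B increases the component count from 1 to 2, so B is a cut vertex.
Removing C increases the component count from 1 to 2, so C is a cut vertex.
Removing E increases the component count from 1 to 3, so E is a cut vertex.
Likewise F is a cut vertex.
By contrast removing D leaves 1 component; it is not a cut vertex. No other vertex is a cut vertex either.

4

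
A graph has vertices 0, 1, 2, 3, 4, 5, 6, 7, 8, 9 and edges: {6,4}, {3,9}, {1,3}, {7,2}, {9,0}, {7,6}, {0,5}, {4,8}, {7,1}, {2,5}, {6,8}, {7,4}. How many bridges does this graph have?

The edges on the cycle 7-6-8-4-7 are not bridges since each lies on that cycle.
Every edge lies on some cycle, so there are no bridges.

0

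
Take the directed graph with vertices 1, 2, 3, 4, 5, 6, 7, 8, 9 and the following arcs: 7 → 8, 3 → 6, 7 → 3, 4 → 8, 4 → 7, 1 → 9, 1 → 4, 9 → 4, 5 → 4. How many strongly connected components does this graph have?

{4} is an SCC by itself.
{6} is an SCC by itself.
{2} is an SCC by itself.
{5} is an SCC by itself.
{8} is an SCC by itself.
(and 4 more singleton SCCs)
That gives 9 strongly connected components.

9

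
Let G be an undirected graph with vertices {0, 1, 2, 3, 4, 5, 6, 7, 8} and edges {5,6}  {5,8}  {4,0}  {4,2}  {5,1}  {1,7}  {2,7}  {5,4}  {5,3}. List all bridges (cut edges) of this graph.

0-4, 3-5, 5-6, 5-8

The edges on the cycle 5-1-7-2-4-5 are not bridges since each lies on that cycle.
But removing 6–5 disconnects 6 from 5; removing 8–5 disconnects 8 from 5; removing 5–3 disconnects 5 from 3; removing 4–0 disconnects 4 from 0 — these are bridges.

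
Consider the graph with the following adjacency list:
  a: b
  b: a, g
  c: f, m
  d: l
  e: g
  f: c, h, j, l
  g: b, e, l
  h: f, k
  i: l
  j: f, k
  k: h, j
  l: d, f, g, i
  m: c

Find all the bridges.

a-b, b-g, c-f, c-m, d-l, e-g, f-l, g-l, i-l

The edges on the cycle j-f-h-k-j are not bridges since each lies on that cycle.
But removing f-l disconnects f from l; removing l-g disconnects l from g; removing g-b disconnects g from b; removing m-c disconnects m from c — these are bridges.
In total 9 edges are bridges.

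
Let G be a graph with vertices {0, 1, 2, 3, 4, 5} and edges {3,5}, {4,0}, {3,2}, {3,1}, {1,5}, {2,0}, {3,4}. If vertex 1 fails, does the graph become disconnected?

No

Deleting 1 leaves 1 component (was 1) (its neighbors 3, 5 remain connected to each other), so 1 is not a cut vertex.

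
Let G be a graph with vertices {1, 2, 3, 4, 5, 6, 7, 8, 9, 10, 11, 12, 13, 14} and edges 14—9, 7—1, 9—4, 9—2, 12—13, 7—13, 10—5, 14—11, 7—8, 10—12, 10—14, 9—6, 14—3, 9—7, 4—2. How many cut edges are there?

The edges on the cycle 10-14-9-7-13-12-10 are not bridges since each lies on that cycle.
But removing 6—9 disconnects 6 from 9; removing 1—7 disconnects 1 from 7; removing 11—14 disconnects 11 from 14; removing 8—7 disconnects 8 from 7 — these are bridges.
In total 6 edges are bridges.

6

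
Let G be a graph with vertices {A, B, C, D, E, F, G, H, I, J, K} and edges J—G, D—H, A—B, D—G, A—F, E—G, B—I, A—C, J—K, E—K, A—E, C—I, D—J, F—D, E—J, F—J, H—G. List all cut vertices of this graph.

Removing A increases the component count from 1 to 2, so A is a cut vertex.
By contrast removing I leaves 1 component; it is not a cut vertex. No other vertex is a cut vertex either.

A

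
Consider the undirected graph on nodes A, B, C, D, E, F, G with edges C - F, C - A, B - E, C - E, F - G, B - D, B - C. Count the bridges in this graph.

4

The edges on the cycle B-C-E-B are not bridges since each lies on that cycle.
But removing F - G disconnects F from G; removing C - F disconnects C from F; removing C - A disconnects C from A; removing B - D disconnects B from D — these are bridges.
That makes 4 bridges.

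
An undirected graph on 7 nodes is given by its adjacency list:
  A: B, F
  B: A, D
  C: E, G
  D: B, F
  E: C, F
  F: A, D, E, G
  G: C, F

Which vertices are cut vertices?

Removing F increases the component count from 1 to 2, so F is a cut vertex.
By contrast removing C leaves 1 component; it is not a cut vertex. No other vertex is a cut vertex either.

F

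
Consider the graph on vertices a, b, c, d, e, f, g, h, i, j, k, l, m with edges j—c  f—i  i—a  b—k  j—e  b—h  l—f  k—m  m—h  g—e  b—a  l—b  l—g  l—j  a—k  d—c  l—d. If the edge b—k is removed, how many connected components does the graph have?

1

b and k are still connected via b-a-k, so the component count stays at 1.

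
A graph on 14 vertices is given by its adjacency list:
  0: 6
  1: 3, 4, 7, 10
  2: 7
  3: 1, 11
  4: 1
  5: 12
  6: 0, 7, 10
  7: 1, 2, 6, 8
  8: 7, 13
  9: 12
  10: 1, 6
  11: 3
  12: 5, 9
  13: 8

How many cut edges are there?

9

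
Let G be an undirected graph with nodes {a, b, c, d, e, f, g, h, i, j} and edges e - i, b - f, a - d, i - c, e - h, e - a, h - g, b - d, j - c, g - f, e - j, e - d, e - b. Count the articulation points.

Removing e increases the component count from 1 to 2, so e is a cut vertex.
By contrast removing g leaves 1 component; it is not a cut vertex. No other vertex is a cut vertex either.

1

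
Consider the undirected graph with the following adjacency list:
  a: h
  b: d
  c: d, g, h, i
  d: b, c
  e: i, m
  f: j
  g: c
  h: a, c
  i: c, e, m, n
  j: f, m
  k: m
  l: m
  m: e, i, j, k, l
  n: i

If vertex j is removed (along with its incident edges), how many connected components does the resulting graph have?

With j gone, the remaining components are: {f}; {a, b, c, d, e, g, h, i, k, l, m, n}.
That is 2 components.

2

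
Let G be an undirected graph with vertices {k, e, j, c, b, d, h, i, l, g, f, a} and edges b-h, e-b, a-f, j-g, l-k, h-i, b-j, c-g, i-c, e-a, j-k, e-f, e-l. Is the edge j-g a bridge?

After removing j-g, the path j-b-h-i-c-g still connects them, so the edge is not a bridge.

No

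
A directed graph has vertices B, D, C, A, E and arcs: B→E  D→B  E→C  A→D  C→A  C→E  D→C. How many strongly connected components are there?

{A, B, C, D, E} are all mutually reachable — one SCC of size 5.
That gives 1 strongly connected component.

1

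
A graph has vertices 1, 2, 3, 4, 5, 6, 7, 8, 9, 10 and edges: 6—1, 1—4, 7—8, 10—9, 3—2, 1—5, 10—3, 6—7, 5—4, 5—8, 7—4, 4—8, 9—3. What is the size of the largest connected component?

6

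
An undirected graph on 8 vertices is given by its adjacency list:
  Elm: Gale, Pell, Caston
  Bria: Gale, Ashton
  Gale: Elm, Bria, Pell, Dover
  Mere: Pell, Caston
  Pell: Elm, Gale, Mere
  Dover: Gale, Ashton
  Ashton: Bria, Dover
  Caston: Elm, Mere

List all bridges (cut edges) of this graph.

The edges on the cycle Gale-Pell-Mere-Caston-Elm-Gale are not bridges since each lies on that cycle.
Every edge lies on some cycle, so there are no bridges.

none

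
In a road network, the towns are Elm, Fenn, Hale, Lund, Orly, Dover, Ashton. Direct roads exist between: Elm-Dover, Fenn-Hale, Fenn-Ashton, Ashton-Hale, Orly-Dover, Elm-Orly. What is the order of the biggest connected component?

3

Lund is isolated — a component by itself.
Starting from Fenn we can reach Fenn, Hale, Ashton. That is one component of size 3.
Starting from Elm we can reach Elm, Orly, Dover. That is one component of size 3.
The largest has 3 vertices.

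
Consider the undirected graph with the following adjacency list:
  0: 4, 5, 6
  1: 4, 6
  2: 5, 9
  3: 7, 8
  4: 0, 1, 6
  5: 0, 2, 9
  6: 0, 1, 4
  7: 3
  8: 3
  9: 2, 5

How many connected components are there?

2

Starting from 3 we can reach 3, 7, 8. That is one component of size 3.
Starting from 0 we can reach 0, 1, 2, 4, 5, 6, 9. That is one component of size 7.
Total: 2 components.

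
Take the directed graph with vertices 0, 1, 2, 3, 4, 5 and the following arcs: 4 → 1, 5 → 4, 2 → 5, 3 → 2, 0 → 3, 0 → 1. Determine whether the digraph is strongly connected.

No

There is no directed path from 2 to 3, so the graph is not strongly connected.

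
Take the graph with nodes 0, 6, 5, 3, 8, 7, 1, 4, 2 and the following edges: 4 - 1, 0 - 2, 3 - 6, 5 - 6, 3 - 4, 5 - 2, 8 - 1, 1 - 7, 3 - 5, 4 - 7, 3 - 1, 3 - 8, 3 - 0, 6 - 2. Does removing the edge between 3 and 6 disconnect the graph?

After removing 3 - 6, the path 3-5-6 still connects them, so the edge is not a bridge.

No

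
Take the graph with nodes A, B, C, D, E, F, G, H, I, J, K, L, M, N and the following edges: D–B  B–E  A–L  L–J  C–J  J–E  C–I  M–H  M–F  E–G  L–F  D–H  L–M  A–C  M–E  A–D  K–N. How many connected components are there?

2

Starting from K we can reach K, N. That is one component of size 2.
Starting from A we can reach A, B, C, D, E, F, G, H, I, J, L, M. That is one component of size 12.
Total: 2 components.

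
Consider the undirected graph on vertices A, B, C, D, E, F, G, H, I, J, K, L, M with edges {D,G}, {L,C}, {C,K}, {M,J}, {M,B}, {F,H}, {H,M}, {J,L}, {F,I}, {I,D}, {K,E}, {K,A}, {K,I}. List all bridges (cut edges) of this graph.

The edges on the cycle F-H-M-J-L-C-K-I-F are not bridges since each lies on that cycle.
But removing E - K disconnects E from K; removing D - G disconnects D from G; removing A - K disconnects A from K; removing D - I disconnects D from I — these are bridges.
In total 5 edges are bridges.

A-K, B-M, D-G, D-I, E-K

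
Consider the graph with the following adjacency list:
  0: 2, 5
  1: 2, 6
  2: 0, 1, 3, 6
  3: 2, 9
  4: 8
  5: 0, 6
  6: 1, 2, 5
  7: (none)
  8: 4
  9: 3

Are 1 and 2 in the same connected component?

Yes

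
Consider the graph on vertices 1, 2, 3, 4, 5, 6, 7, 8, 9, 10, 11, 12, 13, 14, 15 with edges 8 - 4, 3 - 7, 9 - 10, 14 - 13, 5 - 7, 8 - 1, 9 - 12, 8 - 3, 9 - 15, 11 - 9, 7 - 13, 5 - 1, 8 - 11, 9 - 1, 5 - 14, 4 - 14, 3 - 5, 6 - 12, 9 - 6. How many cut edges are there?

2

The edges on the cycle 9-6-12-9 are not bridges since each lies on that cycle.
But removing 9 - 15 disconnects 9 from 15; removing 9 - 10 disconnects 9 from 10 — these are bridges.
That makes 2 bridges.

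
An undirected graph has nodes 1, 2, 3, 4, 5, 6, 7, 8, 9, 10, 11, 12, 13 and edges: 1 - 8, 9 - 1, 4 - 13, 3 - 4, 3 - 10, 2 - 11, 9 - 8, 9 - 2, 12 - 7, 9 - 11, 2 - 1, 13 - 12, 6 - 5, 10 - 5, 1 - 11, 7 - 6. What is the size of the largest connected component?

Starting from 1 we can reach 1, 2, 8, 9, 11. That is one component of size 5.
Starting from 3 we can reach 3, 4, 5, 6, 7, 10, 12, 13. That is one component of size 8.
The largest has 8 vertices.

8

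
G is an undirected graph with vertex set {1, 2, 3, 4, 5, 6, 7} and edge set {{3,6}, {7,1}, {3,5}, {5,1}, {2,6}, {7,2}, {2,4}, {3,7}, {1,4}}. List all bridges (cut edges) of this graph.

none

The edges on the cycle 3-7-2-6-3 are not bridges since each lies on that cycle.
Every edge lies on some cycle, so there are no bridges.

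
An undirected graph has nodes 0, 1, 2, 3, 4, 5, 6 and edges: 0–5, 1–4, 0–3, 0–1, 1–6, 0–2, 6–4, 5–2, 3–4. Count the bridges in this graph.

0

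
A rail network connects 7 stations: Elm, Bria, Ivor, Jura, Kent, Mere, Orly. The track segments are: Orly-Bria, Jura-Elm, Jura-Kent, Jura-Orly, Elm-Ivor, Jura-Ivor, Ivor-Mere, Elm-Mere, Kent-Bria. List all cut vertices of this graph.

Jura

Removing Jura increases the component count from 1 to 2, so Jura is a cut vertex.
By contrast removing Kent leaves 1 component; it is not a cut vertex. No other vertex is a cut vertex either.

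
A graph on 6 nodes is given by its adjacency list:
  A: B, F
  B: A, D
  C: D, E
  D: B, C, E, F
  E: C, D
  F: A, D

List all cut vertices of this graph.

Removing D increases the component count from 1 to 2, so D is a cut vertex.
By contrast removing A leaves 1 component; it is not a cut vertex. No other vertex is a cut vertex either.

D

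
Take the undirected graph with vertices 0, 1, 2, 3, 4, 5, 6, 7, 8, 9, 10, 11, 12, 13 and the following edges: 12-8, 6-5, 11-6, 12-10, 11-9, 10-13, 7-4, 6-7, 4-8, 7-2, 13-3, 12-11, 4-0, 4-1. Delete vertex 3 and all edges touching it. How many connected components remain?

With 3 gone, the remaining components are: {0, 1, 2, 4, 5, 6, 7, 8, 9, 10, 11, 12, 13}.
That is 1 component.

1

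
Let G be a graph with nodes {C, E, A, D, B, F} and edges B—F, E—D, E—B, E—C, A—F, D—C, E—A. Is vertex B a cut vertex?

No

Deleting B leaves 1 component (was 1) (its neighbors E, F remain connected to each other), so B is not a cut vertex.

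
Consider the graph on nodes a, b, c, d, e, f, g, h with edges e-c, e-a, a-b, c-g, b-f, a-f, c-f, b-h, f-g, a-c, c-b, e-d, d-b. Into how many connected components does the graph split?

Starting from a we can reach a, b, c, d, e, f, g, h. That is one component of size 8.
Total: 1 component.

1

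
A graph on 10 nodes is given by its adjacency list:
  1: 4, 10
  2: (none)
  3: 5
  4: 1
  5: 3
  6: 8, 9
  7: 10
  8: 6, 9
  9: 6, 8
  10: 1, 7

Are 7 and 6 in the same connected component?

The component containing 7 is {1, 4, 7, 10}, and 6 is not in it.

No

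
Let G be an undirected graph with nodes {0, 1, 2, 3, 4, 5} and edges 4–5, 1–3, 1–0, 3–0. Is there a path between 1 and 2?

No

The component containing 1 is {0, 1, 3}, and 2 is not in it.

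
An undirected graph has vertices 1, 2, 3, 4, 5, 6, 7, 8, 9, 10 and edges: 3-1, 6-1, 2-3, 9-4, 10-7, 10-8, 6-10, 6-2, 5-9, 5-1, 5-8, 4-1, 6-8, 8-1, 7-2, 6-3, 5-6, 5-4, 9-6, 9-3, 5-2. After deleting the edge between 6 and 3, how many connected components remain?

1

6 and 3 are still connected via 6-9-3, so the component count stays at 1.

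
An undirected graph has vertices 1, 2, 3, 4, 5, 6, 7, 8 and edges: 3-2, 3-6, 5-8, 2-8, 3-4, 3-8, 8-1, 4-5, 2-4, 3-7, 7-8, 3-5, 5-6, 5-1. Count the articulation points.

Removing 3, for instance, still leaves 1 component. No single vertex removal increases the component count — the graph has no articulation points.

0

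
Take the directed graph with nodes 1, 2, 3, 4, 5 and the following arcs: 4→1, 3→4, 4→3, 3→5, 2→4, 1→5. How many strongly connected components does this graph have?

{3, 4} are all mutually reachable — one SCC of size 2.
{1} is an SCC by itself.
{2} is an SCC by itself.
{5} is an SCC by itself.
That gives 4 strongly connected components.

4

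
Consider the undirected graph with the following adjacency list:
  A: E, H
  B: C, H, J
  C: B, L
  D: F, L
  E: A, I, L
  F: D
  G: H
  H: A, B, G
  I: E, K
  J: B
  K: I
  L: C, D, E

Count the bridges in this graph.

6

The edges on the cycle B-H-A-E-L-C-B are not bridges since each lies on that cycle.
But removing H-G disconnects H from G; removing F-D disconnects F from D; removing E-I disconnects E from I; removing K-I disconnects K from I — these are bridges.
In total 6 edges are bridges.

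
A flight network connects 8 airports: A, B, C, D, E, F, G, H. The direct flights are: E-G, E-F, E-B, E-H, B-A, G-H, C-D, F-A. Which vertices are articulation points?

E

Removing E increases the component count from 2 to 3, so E is a cut vertex.
By contrast removing G leaves 2 components; it is not a cut vertex. No other vertex is a cut vertex either.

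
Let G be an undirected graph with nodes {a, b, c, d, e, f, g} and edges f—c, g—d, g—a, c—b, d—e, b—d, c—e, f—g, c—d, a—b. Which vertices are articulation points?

none

Removing a, for instance, still leaves 1 component. No single vertex removal increases the component count — the graph has no articulation points.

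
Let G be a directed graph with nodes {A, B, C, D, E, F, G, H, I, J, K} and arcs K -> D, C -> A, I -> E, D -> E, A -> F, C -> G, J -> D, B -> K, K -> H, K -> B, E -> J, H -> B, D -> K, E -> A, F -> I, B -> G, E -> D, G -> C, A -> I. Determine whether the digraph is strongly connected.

From H we can reach every vertex (A, B, C, D, E, F, G, H, I, J, K), and every vertex can reach H (A, B, C, D, E, F, G, H, I, J, K). So the whole graph is one strongly connected component.

Yes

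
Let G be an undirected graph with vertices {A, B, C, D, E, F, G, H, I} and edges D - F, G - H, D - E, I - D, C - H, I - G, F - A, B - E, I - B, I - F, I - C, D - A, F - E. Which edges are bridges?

The edges on the cycle I-G-H-C-I are not bridges since each lies on that cycle.
Every edge lies on some cycle, so there are no bridges.

none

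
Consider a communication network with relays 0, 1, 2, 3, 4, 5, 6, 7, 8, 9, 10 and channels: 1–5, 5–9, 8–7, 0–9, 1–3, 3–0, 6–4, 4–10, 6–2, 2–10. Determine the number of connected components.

Starting from 7 we can reach 7, 8. That is one component of size 2.
Starting from 2 we can reach 2, 4, 6, 10. That is one component of size 4.
Starting from 0 we can reach 0, 1, 3, 5, 9. That is one component of size 5.
Total: 3 components.

3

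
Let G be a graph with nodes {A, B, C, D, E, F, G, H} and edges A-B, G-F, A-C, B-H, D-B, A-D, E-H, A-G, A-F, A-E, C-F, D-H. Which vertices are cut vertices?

Removing A increases the component count from 1 to 2, so A is a cut vertex.
By contrast removing H leaves 1 component; it is not a cut vertex. No other vertex is a cut vertex either.

A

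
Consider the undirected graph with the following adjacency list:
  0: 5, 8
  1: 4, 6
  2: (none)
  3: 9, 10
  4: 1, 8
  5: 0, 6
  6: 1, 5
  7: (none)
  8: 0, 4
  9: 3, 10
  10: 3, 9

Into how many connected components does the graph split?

2 is isolated — a component by itself.
7 is isolated — a component by itself.
Starting from 3 we can reach 3, 9, 10. That is one component of size 3.
Starting from 0 we can reach 0, 1, 4, 5, 6, 8. That is one component of size 6.
Total: 4 components.

4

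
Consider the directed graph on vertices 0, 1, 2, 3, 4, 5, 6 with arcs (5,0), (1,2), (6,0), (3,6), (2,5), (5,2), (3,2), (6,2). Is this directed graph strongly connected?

There is no directed path from 3 to 4, so the graph is not strongly connected.

No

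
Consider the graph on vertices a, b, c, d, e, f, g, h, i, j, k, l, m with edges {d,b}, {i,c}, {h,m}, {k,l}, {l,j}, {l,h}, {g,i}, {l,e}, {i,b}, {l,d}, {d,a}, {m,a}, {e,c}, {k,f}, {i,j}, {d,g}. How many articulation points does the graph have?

2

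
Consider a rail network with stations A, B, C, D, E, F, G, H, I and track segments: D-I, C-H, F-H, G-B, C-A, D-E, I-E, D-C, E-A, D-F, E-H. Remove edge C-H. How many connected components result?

C and H are still connected via C-D-F-H, so the component count stays at 2.

2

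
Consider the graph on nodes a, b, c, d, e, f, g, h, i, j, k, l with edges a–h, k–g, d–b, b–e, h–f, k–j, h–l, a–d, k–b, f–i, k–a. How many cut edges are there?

7

The edges on the cycle k-a-d-b-k are not bridges since each lies on that cycle.
But removing f–h disconnects f from h; removing f–i disconnects f from i; removing b–e disconnects b from e; removing k–j disconnects k from j — these are bridges.
In total 7 edges are bridges.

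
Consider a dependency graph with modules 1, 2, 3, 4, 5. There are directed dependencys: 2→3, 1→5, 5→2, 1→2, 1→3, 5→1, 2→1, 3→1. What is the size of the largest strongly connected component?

{1, 2, 3, 5} are all mutually reachable — one SCC of size 4.
{4} is an SCC by itself.
The largest has 4 vertices.

4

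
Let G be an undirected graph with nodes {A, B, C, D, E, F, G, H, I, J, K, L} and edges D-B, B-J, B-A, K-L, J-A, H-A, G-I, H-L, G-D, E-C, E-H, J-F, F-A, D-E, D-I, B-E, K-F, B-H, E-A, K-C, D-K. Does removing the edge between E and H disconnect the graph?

After removing E-H, the path E-B-H still connects them, so the edge is not a bridge.

No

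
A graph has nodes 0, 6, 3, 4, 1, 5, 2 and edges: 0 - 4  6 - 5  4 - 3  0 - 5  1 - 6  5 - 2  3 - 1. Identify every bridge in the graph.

2-5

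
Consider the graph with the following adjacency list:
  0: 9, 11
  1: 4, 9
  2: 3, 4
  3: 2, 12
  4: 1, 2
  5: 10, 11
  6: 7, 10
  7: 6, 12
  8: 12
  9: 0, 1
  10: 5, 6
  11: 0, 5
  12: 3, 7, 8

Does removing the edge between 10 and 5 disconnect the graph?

After removing 10-5, the path 10-6-7-12-3-2-4-1-9-0-11-5 still connects them, so the edge is not a bridge.

No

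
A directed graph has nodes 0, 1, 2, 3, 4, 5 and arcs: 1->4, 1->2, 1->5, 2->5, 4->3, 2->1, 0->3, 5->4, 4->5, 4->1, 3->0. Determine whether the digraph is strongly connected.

No

There is no directed path from 3 to 5, so the graph is not strongly connected.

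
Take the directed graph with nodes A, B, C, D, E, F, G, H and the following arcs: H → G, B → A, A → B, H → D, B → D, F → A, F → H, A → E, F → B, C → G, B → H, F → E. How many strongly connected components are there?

7

{A, B} are all mutually reachable — one SCC of size 2.
{F} is an SCC by itself.
{C} is an SCC by itself.
{D} is an SCC by itself.
{G} is an SCC by itself.
(and 2 more singleton SCCs)
That gives 7 strongly connected components.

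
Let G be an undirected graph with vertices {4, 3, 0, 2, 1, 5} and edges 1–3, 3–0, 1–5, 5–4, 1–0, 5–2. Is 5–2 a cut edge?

Yes

Removing 5–2 leaves no path between 5 and 2: the component count goes from 1 to 2. So it is a bridge.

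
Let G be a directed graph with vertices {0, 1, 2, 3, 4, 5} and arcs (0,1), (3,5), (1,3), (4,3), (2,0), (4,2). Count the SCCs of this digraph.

6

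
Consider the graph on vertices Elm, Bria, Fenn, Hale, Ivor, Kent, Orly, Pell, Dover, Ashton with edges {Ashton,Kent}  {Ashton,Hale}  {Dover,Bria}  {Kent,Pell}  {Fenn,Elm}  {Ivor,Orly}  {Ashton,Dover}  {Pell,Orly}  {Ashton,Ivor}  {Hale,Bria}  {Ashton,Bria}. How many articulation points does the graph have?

1

Removing Ashton increases the component count from 2 to 3, so Ashton is a cut vertex.
By contrast removing Orly leaves 2 components; it is not a cut vertex. No other vertex is a cut vertex either.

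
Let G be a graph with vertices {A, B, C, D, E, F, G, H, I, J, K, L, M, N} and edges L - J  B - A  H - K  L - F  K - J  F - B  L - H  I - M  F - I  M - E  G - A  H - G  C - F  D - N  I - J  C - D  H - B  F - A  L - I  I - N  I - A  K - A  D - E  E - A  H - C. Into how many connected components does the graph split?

Starting from A we can reach A, B, C, D, E, F, G, H, I, J, K, L, M, N. That is one component of size 14.
Total: 1 component.

1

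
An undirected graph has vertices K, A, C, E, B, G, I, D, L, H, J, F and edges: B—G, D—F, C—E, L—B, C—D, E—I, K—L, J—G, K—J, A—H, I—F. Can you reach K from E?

No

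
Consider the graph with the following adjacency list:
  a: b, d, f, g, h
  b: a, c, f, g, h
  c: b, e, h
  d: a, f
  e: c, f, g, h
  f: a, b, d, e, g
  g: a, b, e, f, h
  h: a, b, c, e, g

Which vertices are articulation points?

Removing c, for instance, still leaves 1 component. No single vertex removal increases the component count — the graph has no articulation points.

none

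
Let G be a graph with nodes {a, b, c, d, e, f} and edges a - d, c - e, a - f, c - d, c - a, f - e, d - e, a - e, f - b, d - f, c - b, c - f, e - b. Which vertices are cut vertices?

Removing e, for instance, still leaves 1 component. No single vertex removal increases the component count — the graph has no articulation points.

none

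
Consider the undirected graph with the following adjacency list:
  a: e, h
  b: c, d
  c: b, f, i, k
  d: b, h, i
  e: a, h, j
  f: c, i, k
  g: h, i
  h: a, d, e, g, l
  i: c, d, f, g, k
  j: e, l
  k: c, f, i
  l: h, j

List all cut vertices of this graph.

h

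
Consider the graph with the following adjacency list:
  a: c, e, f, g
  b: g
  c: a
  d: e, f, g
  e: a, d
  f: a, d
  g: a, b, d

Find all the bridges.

a-c, b-g

The edges on the cycle g-d-f-a-g are not bridges since each lies on that cycle.
But removing g-b disconnects g from b; removing a-c disconnects a from c — these are bridges.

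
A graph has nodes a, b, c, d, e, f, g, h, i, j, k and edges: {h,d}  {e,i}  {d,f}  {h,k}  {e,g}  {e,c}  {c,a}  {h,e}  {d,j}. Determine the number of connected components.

2

b is isolated — a component by itself.
Starting from a we can reach a, c, d, e, f, g, h, i, j, k. That is one component of size 10.
Total: 2 components.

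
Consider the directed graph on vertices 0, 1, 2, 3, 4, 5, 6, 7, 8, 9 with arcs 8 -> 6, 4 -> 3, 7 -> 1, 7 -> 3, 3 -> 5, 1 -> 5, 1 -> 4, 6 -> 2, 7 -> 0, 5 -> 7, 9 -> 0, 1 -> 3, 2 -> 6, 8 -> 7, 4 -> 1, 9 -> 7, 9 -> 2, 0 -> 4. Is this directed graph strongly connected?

No

There is no directed path from 6 to 0, so the graph is not strongly connected.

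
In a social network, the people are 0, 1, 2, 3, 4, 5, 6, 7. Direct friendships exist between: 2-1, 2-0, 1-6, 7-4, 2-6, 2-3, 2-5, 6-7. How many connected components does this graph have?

1

Starting from 0 we can reach 0, 1, 2, 3, 4, 5, 6, 7. That is one component of size 8.
Total: 1 component.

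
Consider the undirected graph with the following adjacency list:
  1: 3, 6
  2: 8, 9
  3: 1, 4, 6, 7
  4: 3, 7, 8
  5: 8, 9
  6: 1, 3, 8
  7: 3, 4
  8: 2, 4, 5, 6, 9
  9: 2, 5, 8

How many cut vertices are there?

Removing 8 increases the component count from 1 to 2, so 8 is a cut vertex.
By contrast removing 6 leaves 1 component; it is not a cut vertex. No other vertex is a cut vertex either.

1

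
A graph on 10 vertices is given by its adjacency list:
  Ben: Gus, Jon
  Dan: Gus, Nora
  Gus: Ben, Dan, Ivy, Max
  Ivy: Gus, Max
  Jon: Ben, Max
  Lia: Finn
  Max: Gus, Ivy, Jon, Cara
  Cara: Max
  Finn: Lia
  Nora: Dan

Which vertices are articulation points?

Removing Dan increases the component count from 2 to 3, so Dan is a cut vertex.
Removing Gus increases the component count from 2 to 3, so Gus is a cut vertex.
Removing Max increases the component count from 2 to 3, so Max is a cut vertex.
By contrast removing Cara leaves 2 components; it is not a cut vertex. No other vertex is a cut vertex either.

Dan, Gus, Max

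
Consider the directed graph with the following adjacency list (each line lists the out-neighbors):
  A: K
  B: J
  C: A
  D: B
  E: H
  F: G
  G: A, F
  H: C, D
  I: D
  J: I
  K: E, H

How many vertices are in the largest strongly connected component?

{A, C, E, H, K} are all mutually reachable — one SCC of size 5.
{B, D, I, J} are all mutually reachable — one SCC of size 4.
{F, G} are all mutually reachable — one SCC of size 2.
The largest has 5 vertices.

5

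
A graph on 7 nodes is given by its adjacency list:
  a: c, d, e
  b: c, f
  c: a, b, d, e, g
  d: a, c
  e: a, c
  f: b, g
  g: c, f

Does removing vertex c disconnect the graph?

Deleting c raises the number of components from 1 to 2, so c is a cut vertex.

Yes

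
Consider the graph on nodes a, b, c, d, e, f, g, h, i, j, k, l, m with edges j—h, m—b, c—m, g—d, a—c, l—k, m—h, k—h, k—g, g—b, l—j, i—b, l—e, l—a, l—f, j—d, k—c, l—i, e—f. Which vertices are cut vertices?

Removing l increases the component count from 1 to 2, so l is a cut vertex.
By contrast removing e leaves 1 component; it is not a cut vertex. No other vertex is a cut vertex either.

l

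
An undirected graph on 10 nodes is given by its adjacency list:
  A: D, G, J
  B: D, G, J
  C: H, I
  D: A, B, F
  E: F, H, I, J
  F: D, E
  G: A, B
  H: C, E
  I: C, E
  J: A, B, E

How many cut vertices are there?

Removing E increases the component count from 1 to 2, so E is a cut vertex.
By contrast removing J leaves 1 component; it is not a cut vertex. No other vertex is a cut vertex either.

1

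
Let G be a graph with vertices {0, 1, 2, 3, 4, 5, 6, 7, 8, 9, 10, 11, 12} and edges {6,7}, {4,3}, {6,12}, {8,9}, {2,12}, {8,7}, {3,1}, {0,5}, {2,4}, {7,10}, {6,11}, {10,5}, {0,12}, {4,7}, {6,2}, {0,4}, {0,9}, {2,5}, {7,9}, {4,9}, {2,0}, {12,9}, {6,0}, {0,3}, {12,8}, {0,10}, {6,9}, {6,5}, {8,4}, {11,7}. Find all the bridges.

1-3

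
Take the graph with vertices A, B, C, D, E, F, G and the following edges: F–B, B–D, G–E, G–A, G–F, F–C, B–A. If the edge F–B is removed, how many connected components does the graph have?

1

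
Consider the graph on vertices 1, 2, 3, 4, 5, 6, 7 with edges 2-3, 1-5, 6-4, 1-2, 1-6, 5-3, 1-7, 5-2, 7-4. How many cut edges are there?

The edges on the cycle 1-5-3-2-1 are not bridges since each lies on that cycle.
Every edge lies on some cycle, so there are no bridges.

0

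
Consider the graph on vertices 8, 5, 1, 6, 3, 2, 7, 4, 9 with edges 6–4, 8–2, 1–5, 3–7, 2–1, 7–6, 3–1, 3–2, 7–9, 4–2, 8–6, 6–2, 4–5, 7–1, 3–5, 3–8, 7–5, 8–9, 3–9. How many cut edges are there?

0

The edges on the cycle 6-4-2-6 are not bridges since each lies on that cycle.
Every edge lies on some cycle, so there are no bridges.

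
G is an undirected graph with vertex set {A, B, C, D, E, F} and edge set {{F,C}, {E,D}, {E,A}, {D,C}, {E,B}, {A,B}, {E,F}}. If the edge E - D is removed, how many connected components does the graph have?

1

E and D are still connected via E-F-C-D, so the component count stays at 1.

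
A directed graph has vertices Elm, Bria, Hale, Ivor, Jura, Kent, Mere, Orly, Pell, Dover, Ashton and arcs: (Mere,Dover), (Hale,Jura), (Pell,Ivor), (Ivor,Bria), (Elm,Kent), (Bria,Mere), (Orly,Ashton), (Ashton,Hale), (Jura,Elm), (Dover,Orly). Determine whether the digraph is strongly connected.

No

There is no directed path from Orly to Pell, so the graph is not strongly connected.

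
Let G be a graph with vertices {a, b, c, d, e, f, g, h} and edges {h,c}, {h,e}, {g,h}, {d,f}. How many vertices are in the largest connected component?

4

a is isolated — a component by itself.
b is isolated — a component by itself.
Starting from d we can reach d, f. That is one component of size 2.
Starting from c we can reach c, e, g, h. That is one component of size 4.
The largest has 4 vertices.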